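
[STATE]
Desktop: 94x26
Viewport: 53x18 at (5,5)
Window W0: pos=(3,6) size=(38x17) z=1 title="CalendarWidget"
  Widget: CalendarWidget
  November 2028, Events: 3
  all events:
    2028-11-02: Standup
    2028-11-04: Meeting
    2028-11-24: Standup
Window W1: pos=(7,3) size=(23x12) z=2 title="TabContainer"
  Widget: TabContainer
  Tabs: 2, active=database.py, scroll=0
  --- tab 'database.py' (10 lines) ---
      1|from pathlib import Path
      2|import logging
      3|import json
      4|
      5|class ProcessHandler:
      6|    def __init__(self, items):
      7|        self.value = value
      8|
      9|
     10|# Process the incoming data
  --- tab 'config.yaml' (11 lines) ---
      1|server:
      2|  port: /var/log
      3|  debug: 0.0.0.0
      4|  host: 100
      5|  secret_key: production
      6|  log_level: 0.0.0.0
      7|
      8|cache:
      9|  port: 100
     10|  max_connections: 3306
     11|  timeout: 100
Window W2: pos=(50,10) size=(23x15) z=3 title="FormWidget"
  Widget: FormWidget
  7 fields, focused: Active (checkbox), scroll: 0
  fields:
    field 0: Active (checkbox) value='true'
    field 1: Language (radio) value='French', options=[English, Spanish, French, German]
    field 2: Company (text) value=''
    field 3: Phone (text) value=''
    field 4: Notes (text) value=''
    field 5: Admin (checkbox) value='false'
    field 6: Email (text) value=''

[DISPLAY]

  ┠─────────────────────┨                            
━━┃[database.py]│ config┃━━━━━━━━━━┓                 
Ca┃─────────────────────┃          ┃                 
──┃from pathlib import P┃──────────┨                 
  ┃import logging       ┃          ┃                 
o ┃import json          ┃          ┃         ┏━━━━━━━
  ┃                     ┃          ┃         ┃ FormWi
6 ┃class ProcessHandler:┃          ┃         ┠───────
3 ┃    def __init__(self┃          ┃         ┃> Activ
0 ┗━━━━━━━━━━━━━━━━━━━━━┛          ┃         ┃  Langu
7 28 29 30                         ┃         ┃  Compa
                                   ┃         ┃  Phone
                                   ┃         ┃  Notes
                                   ┃         ┃  Admin
                                   ┃         ┃  Email
                                   ┃         ┃       
                                   ┃         ┃       
━━━━━━━━━━━━━━━━━━━━━━━━━━━━━━━━━━━┛         ┃       


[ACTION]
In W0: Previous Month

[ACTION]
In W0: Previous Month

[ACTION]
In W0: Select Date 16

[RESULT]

  ┠─────────────────────┨                            
━━┃[database.py]│ config┃━━━━━━━━━━┓                 
Ca┃─────────────────────┃          ┃                 
──┃from pathlib import P┃──────────┨                 
  ┃import logging       ┃          ┃                 
o ┃import json          ┃          ┃         ┏━━━━━━━
  ┃                     ┃          ┃         ┃ FormWi
4 ┃class ProcessHandler:┃          ┃         ┠───────
1 ┃    def __init__(self┃          ┃         ┃> Activ
8 ┗━━━━━━━━━━━━━━━━━━━━━┛          ┃         ┃  Langu
5 26 27 28 29 30                   ┃         ┃  Compa
                                   ┃         ┃  Phone
                                   ┃         ┃  Notes
                                   ┃         ┃  Admin
                                   ┃         ┃  Email
                                   ┃         ┃       
                                   ┃         ┃       
━━━━━━━━━━━━━━━━━━━━━━━━━━━━━━━━━━━┛         ┃       


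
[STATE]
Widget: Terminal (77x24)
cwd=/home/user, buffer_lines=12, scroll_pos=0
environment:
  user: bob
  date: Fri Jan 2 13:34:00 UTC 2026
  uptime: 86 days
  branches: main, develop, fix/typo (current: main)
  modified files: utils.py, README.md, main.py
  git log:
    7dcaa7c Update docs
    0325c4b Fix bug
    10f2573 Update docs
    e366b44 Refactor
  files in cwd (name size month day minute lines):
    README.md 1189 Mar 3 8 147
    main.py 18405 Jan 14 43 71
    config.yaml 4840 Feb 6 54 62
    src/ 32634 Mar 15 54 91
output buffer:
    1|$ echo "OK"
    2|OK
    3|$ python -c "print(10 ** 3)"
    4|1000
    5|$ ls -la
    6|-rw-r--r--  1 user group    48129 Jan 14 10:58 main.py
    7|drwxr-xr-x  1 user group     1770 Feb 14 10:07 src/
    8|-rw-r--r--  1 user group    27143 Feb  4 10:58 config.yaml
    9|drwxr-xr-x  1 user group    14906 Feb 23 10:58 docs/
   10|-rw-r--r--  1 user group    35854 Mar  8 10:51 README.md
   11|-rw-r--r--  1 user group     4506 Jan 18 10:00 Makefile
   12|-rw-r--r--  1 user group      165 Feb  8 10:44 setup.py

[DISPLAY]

$ echo "OK"                                                                  
OK                                                                           
$ python -c "print(10 ** 3)"                                                 
1000                                                                         
$ ls -la                                                                     
-rw-r--r--  1 user group    48129 Jan 14 10:58 main.py                       
drwxr-xr-x  1 user group     1770 Feb 14 10:07 src/                          
-rw-r--r--  1 user group    27143 Feb  4 10:58 config.yaml                   
drwxr-xr-x  1 user group    14906 Feb 23 10:58 docs/                         
-rw-r--r--  1 user group    35854 Mar  8 10:51 README.md                     
-rw-r--r--  1 user group     4506 Jan 18 10:00 Makefile                      
-rw-r--r--  1 user group      165 Feb  8 10:44 setup.py                      
$ █                                                                          
                                                                             
                                                                             
                                                                             
                                                                             
                                                                             
                                                                             
                                                                             
                                                                             
                                                                             
                                                                             
                                                                             


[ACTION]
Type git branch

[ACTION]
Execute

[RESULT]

$ echo "OK"                                                                  
OK                                                                           
$ python -c "print(10 ** 3)"                                                 
1000                                                                         
$ ls -la                                                                     
-rw-r--r--  1 user group    48129 Jan 14 10:58 main.py                       
drwxr-xr-x  1 user group     1770 Feb 14 10:07 src/                          
-rw-r--r--  1 user group    27143 Feb  4 10:58 config.yaml                   
drwxr-xr-x  1 user group    14906 Feb 23 10:58 docs/                         
-rw-r--r--  1 user group    35854 Mar  8 10:51 README.md                     
-rw-r--r--  1 user group     4506 Jan 18 10:00 Makefile                      
-rw-r--r--  1 user group      165 Feb  8 10:44 setup.py                      
$ git branch                                                                 
* main                                                                       
  develop                                                                    
  fix/typo                                                                   
$ █                                                                          
                                                                             
                                                                             
                                                                             
                                                                             
                                                                             
                                                                             
                                                                             


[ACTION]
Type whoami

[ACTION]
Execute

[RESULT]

$ echo "OK"                                                                  
OK                                                                           
$ python -c "print(10 ** 3)"                                                 
1000                                                                         
$ ls -la                                                                     
-rw-r--r--  1 user group    48129 Jan 14 10:58 main.py                       
drwxr-xr-x  1 user group     1770 Feb 14 10:07 src/                          
-rw-r--r--  1 user group    27143 Feb  4 10:58 config.yaml                   
drwxr-xr-x  1 user group    14906 Feb 23 10:58 docs/                         
-rw-r--r--  1 user group    35854 Mar  8 10:51 README.md                     
-rw-r--r--  1 user group     4506 Jan 18 10:00 Makefile                      
-rw-r--r--  1 user group      165 Feb  8 10:44 setup.py                      
$ git branch                                                                 
* main                                                                       
  develop                                                                    
  fix/typo                                                                   
$ whoami                                                                     
bob                                                                          
$ █                                                                          
                                                                             
                                                                             
                                                                             
                                                                             
                                                                             


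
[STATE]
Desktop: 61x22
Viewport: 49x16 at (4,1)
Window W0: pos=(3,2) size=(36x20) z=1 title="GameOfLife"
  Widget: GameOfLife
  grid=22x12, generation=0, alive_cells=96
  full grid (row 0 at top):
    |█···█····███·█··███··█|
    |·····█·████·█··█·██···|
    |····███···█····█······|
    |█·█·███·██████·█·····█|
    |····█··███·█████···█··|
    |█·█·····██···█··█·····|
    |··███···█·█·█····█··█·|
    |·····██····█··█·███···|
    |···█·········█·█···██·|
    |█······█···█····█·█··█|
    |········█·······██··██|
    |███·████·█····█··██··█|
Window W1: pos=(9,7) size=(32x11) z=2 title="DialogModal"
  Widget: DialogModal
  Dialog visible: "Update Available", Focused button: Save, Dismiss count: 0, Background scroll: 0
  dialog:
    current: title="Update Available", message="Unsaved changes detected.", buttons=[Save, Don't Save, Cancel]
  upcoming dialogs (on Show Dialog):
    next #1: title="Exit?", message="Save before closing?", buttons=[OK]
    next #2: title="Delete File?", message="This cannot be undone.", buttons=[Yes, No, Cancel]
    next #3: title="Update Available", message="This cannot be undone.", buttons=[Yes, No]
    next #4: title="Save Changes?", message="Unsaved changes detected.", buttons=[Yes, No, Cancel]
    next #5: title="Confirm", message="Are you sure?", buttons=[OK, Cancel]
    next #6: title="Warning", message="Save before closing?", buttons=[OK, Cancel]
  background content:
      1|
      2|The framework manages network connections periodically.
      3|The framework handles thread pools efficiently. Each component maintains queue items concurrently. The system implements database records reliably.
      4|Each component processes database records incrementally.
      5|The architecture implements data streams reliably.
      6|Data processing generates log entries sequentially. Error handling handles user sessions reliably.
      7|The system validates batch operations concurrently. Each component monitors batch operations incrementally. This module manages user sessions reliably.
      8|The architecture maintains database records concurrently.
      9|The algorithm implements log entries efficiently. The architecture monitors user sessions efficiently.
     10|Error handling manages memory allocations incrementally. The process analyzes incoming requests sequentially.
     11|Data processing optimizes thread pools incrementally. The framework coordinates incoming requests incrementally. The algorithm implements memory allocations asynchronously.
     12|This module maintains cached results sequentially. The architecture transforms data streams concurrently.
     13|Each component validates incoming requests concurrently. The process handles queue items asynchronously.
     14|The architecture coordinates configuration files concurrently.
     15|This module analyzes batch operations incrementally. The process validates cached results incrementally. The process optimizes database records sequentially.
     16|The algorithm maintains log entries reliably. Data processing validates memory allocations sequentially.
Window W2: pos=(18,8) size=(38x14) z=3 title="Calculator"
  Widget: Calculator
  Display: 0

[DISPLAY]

                                                 
━━━━━━━━━━━━━━━━━━━━━━━━━━━━━━━━━━┓              
 GameOfLife                       ┃              
──────────────────────────────────┨              
Gen: 0                            ┃              
█···█····███·█··███··█            ┃              
·····┏━━━━━━━━━━━━━━━━━━━━━━━━━━━━━━┓            
····█┃ DialogM┏━━━━━━━━━━━━━━━━━━━━━━━━━━━━━━━━━━
█·█·█┠────────┃ Calculator                       
····█┃        ┠──────────────────────────────────
█·█··┃Th┌─────┃                                  
··███┃Th│    U┃┌───┬───┬───┬───┐                 
·····┃Ea│Unsav┃│ 7 │ 8 │ 9 │ ÷ │                 
···█·┃Th│[Save┃├───┼───┼───┼───┤                 
█····┃Da└─────┃│ 4 │ 5 │ 6 │ × │                 
·····┃The syst┃├───┼───┼───┼───┤                 


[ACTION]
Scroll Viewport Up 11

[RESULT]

                                                 
                                                 
━━━━━━━━━━━━━━━━━━━━━━━━━━━━━━━━━━┓              
 GameOfLife                       ┃              
──────────────────────────────────┨              
Gen: 0                            ┃              
█···█····███·█··███··█            ┃              
·····┏━━━━━━━━━━━━━━━━━━━━━━━━━━━━━━┓            
····█┃ DialogM┏━━━━━━━━━━━━━━━━━━━━━━━━━━━━━━━━━━
█·█·█┠────────┃ Calculator                       
····█┃        ┠──────────────────────────────────
█·█··┃Th┌─────┃                                  
··███┃Th│    U┃┌───┬───┬───┬───┐                 
·····┃Ea│Unsav┃│ 7 │ 8 │ 9 │ ÷ │                 
···█·┃Th│[Save┃├───┼───┼───┼───┤                 
█····┃Da└─────┃│ 4 │ 5 │ 6 │ × │                 


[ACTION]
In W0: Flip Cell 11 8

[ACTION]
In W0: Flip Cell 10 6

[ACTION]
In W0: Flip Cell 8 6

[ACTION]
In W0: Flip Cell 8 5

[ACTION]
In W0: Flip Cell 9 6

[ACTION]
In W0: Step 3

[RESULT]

                                                 
                                                 
━━━━━━━━━━━━━━━━━━━━━━━━━━━━━━━━━━┓              
 GameOfLife                       ┃              
──────────────────────────────────┨              
Gen: 3                            ┃              
···········█·█·█·█····            ┃              
·····┏━━━━━━━━━━━━━━━━━━━━━━━━━━━━━━┓            
·····┃ DialogM┏━━━━━━━━━━━━━━━━━━━━━━━━━━━━━━━━━━
·····┠────────┃ Calculator                       
·····┃        ┠──────────────────────────────────
·····┃Th┌─────┃                                  
·██··┃Th│    U┃┌───┬───┬───┬───┐                 
·····┃Ea│Unsav┃│ 7 │ 8 │ 9 │ ÷ │                 
·····┃Th│[Save┃├───┼───┼───┼───┤                 
·····┃Da└─────┃│ 4 │ 5 │ 6 │ × │                 


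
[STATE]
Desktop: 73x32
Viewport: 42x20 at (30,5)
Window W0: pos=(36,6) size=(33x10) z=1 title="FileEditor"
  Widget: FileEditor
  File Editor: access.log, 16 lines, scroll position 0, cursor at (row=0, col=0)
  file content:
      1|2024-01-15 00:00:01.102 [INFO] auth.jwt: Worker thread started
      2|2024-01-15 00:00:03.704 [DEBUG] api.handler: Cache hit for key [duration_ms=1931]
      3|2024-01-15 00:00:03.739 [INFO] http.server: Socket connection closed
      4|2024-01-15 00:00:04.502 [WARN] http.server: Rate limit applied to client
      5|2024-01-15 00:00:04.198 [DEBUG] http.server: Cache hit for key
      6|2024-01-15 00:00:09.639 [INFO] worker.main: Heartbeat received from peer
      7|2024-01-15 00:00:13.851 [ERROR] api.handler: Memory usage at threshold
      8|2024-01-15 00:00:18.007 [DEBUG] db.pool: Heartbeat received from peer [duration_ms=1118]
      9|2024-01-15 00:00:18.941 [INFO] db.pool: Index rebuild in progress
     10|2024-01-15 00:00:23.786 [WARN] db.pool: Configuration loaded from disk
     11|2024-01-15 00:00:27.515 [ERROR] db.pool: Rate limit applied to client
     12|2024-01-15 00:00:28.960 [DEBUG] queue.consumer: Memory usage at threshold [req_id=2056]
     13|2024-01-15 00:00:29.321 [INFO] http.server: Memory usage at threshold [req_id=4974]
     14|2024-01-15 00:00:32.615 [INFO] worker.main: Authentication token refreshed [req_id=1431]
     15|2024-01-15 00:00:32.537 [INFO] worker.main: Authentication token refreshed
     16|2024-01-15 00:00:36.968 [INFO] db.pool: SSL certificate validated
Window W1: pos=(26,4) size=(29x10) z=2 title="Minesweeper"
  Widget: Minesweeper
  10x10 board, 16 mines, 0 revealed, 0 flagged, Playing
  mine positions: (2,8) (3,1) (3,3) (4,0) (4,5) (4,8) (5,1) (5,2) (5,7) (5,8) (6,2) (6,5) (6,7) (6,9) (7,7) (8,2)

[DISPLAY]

nesweeper               ┃                 
────────────────────────┨━━━━━━━━━━━━━┓   
■■■■■■■                 ┃             ┃   
■■■■■■■                 ┃─────────────┨   
■■■■■■■                 ┃1.102 [INFO]▲┃   
■■■■■■■                 ┃3.704 [DEBUG█┃   
■■■■■■■                 ┃3.739 [INFO]░┃   
■■■■■■■                 ┃4.502 [WARN]░┃   
━━━━━━━━━━━━━━━━━━━━━━━━┛4.198 [DEBUG░┃   
      ┃2024-01-15 00:00:09.639 [INFO]▼┃   
      ┗━━━━━━━━━━━━━━━━━━━━━━━━━━━━━━━┛   
                                          
                                          
                                          
                                          
                                          
                                          
                                          
                                          
                                          


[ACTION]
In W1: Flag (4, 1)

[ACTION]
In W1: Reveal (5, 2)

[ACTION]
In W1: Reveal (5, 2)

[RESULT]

nesweeper               ┃                 
────────────────────────┨━━━━━━━━━━━━━┓   
■■■■■■■                 ┃             ┃   
■■■■■■■                 ┃─────────────┨   
■■■■■✹■                 ┃1.102 [INFO]▲┃   
✹■■■■■■                 ┃3.704 [DEBUG█┃   
■■✹■■✹■                 ┃3.739 [INFO]░┃   
■■■■✹✹■                 ┃4.502 [WARN]░┃   
━━━━━━━━━━━━━━━━━━━━━━━━┛4.198 [DEBUG░┃   
      ┃2024-01-15 00:00:09.639 [INFO]▼┃   
      ┗━━━━━━━━━━━━━━━━━━━━━━━━━━━━━━━┛   
                                          
                                          
                                          
                                          
                                          
                                          
                                          
                                          
                                          


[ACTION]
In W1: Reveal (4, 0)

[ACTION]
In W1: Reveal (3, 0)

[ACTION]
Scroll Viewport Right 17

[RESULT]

esweeper               ┃                  
───────────────────────┨━━━━━━━━━━━━━┓    
■■■■■■                 ┃             ┃    
■■■■■■                 ┃─────────────┨    
■■■■✹■                 ┃1.102 [INFO]▲┃    
■■■■■■                 ┃3.704 [DEBUG█┃    
■✹■■✹■                 ┃3.739 [INFO]░┃    
■■■✹✹■                 ┃4.502 [WARN]░┃    
━━━━━━━━━━━━━━━━━━━━━━━┛4.198 [DEBUG░┃    
     ┃2024-01-15 00:00:09.639 [INFO]▼┃    
     ┗━━━━━━━━━━━━━━━━━━━━━━━━━━━━━━━┛    
                                          
                                          
                                          
                                          
                                          
                                          
                                          
                                          
                                          


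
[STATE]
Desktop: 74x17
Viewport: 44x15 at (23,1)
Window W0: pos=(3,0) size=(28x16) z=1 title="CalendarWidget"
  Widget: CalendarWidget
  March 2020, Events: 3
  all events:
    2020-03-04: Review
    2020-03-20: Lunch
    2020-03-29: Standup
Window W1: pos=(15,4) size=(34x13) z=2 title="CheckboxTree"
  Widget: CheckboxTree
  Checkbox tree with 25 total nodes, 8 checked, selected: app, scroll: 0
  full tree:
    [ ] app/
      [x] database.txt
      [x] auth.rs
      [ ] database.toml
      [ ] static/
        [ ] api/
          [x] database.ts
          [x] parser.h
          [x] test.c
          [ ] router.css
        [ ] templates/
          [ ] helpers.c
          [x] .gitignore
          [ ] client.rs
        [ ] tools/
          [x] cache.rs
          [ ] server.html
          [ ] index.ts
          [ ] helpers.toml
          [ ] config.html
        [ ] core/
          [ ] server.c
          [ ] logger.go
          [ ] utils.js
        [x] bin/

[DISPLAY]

       ┃                                    
───────┨                                    
       ┃                                    
━━━━━━━━━━━━━━━━━━━━━━━━━┓                  
oxTree                   ┃                  
─────────────────────────┨                  
p/                       ┃                  
database.txt             ┃                  
auth.rs                  ┃                  
database.toml            ┃                  
static/                  ┃                  
] api/                   ┃                  
[x] database.ts          ┃                  
[x] parser.h             ┃                  
[x] test.c               ┃                  


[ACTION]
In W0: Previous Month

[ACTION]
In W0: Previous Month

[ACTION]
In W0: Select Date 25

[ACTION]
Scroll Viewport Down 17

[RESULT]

───────┨                                    
       ┃                                    
━━━━━━━━━━━━━━━━━━━━━━━━━┓                  
oxTree                   ┃                  
─────────────────────────┨                  
p/                       ┃                  
database.txt             ┃                  
auth.rs                  ┃                  
database.toml            ┃                  
static/                  ┃                  
] api/                   ┃                  
[x] database.ts          ┃                  
[x] parser.h             ┃                  
[x] test.c               ┃                  
━━━━━━━━━━━━━━━━━━━━━━━━━┛                  


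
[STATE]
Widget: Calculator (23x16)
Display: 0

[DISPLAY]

                      0
┌───┬───┬───┬───┐      
│ 7 │ 8 │ 9 │ ÷ │      
├───┼───┼───┼───┤      
│ 4 │ 5 │ 6 │ × │      
├───┼───┼───┼───┤      
│ 1 │ 2 │ 3 │ - │      
├───┼───┼───┼───┤      
│ 0 │ . │ = │ + │      
├───┼───┼───┼───┤      
│ C │ MC│ MR│ M+│      
└───┴───┴───┴───┘      
                       
                       
                       
                       


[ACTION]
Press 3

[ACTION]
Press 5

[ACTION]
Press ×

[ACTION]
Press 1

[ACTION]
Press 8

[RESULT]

                     18
┌───┬───┬───┬───┐      
│ 7 │ 8 │ 9 │ ÷ │      
├───┼───┼───┼───┤      
│ 4 │ 5 │ 6 │ × │      
├───┼───┼───┼───┤      
│ 1 │ 2 │ 3 │ - │      
├───┼───┼───┼───┤      
│ 0 │ . │ = │ + │      
├───┼───┼───┼───┤      
│ C │ MC│ MR│ M+│      
└───┴───┴───┴───┘      
                       
                       
                       
                       


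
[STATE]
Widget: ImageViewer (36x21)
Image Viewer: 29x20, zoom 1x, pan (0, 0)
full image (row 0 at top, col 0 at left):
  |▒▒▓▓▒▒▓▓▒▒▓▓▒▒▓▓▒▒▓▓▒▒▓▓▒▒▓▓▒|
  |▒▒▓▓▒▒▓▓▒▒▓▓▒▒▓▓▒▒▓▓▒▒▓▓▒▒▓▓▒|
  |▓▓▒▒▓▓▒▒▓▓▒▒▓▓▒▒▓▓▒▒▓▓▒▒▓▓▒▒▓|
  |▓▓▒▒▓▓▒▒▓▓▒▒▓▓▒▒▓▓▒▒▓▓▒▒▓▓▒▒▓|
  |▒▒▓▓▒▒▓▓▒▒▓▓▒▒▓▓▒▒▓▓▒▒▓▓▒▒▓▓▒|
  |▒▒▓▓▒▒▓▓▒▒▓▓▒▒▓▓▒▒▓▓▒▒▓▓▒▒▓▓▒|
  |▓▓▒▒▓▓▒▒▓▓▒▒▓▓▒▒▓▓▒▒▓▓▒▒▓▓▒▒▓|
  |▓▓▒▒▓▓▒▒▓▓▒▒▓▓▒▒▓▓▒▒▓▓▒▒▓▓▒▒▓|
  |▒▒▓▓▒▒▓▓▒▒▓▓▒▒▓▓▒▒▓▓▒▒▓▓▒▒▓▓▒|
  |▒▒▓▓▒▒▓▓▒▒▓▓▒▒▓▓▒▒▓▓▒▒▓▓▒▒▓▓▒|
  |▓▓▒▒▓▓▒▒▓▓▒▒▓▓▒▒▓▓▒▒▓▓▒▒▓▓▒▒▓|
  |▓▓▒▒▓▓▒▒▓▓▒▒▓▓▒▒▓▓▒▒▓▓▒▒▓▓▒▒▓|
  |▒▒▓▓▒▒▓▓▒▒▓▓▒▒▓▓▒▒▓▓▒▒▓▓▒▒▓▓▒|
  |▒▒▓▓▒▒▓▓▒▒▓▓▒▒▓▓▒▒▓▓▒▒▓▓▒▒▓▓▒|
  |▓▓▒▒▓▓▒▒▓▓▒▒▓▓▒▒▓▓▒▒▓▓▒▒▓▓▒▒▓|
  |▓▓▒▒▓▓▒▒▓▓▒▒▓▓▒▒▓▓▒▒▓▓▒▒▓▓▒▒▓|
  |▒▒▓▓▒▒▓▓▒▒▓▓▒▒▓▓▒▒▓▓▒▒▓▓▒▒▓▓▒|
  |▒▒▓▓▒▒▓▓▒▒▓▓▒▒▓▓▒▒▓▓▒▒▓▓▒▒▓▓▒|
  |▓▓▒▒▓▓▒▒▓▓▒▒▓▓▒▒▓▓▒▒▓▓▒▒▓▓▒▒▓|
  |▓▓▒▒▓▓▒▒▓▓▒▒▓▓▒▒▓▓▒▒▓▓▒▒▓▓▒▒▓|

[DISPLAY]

▒▒▓▓▒▒▓▓▒▒▓▓▒▒▓▓▒▒▓▓▒▒▓▓▒▒▓▓▒       
▒▒▓▓▒▒▓▓▒▒▓▓▒▒▓▓▒▒▓▓▒▒▓▓▒▒▓▓▒       
▓▓▒▒▓▓▒▒▓▓▒▒▓▓▒▒▓▓▒▒▓▓▒▒▓▓▒▒▓       
▓▓▒▒▓▓▒▒▓▓▒▒▓▓▒▒▓▓▒▒▓▓▒▒▓▓▒▒▓       
▒▒▓▓▒▒▓▓▒▒▓▓▒▒▓▓▒▒▓▓▒▒▓▓▒▒▓▓▒       
▒▒▓▓▒▒▓▓▒▒▓▓▒▒▓▓▒▒▓▓▒▒▓▓▒▒▓▓▒       
▓▓▒▒▓▓▒▒▓▓▒▒▓▓▒▒▓▓▒▒▓▓▒▒▓▓▒▒▓       
▓▓▒▒▓▓▒▒▓▓▒▒▓▓▒▒▓▓▒▒▓▓▒▒▓▓▒▒▓       
▒▒▓▓▒▒▓▓▒▒▓▓▒▒▓▓▒▒▓▓▒▒▓▓▒▒▓▓▒       
▒▒▓▓▒▒▓▓▒▒▓▓▒▒▓▓▒▒▓▓▒▒▓▓▒▒▓▓▒       
▓▓▒▒▓▓▒▒▓▓▒▒▓▓▒▒▓▓▒▒▓▓▒▒▓▓▒▒▓       
▓▓▒▒▓▓▒▒▓▓▒▒▓▓▒▒▓▓▒▒▓▓▒▒▓▓▒▒▓       
▒▒▓▓▒▒▓▓▒▒▓▓▒▒▓▓▒▒▓▓▒▒▓▓▒▒▓▓▒       
▒▒▓▓▒▒▓▓▒▒▓▓▒▒▓▓▒▒▓▓▒▒▓▓▒▒▓▓▒       
▓▓▒▒▓▓▒▒▓▓▒▒▓▓▒▒▓▓▒▒▓▓▒▒▓▓▒▒▓       
▓▓▒▒▓▓▒▒▓▓▒▒▓▓▒▒▓▓▒▒▓▓▒▒▓▓▒▒▓       
▒▒▓▓▒▒▓▓▒▒▓▓▒▒▓▓▒▒▓▓▒▒▓▓▒▒▓▓▒       
▒▒▓▓▒▒▓▓▒▒▓▓▒▒▓▓▒▒▓▓▒▒▓▓▒▒▓▓▒       
▓▓▒▒▓▓▒▒▓▓▒▒▓▓▒▒▓▓▒▒▓▓▒▒▓▓▒▒▓       
▓▓▒▒▓▓▒▒▓▓▒▒▓▓▒▒▓▓▒▒▓▓▒▒▓▓▒▒▓       
                                    


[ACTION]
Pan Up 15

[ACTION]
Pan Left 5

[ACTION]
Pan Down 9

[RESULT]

▒▒▓▓▒▒▓▓▒▒▓▓▒▒▓▓▒▒▓▓▒▒▓▓▒▒▓▓▒       
▓▓▒▒▓▓▒▒▓▓▒▒▓▓▒▒▓▓▒▒▓▓▒▒▓▓▒▒▓       
▓▓▒▒▓▓▒▒▓▓▒▒▓▓▒▒▓▓▒▒▓▓▒▒▓▓▒▒▓       
▒▒▓▓▒▒▓▓▒▒▓▓▒▒▓▓▒▒▓▓▒▒▓▓▒▒▓▓▒       
▒▒▓▓▒▒▓▓▒▒▓▓▒▒▓▓▒▒▓▓▒▒▓▓▒▒▓▓▒       
▓▓▒▒▓▓▒▒▓▓▒▒▓▓▒▒▓▓▒▒▓▓▒▒▓▓▒▒▓       
▓▓▒▒▓▓▒▒▓▓▒▒▓▓▒▒▓▓▒▒▓▓▒▒▓▓▒▒▓       
▒▒▓▓▒▒▓▓▒▒▓▓▒▒▓▓▒▒▓▓▒▒▓▓▒▒▓▓▒       
▒▒▓▓▒▒▓▓▒▒▓▓▒▒▓▓▒▒▓▓▒▒▓▓▒▒▓▓▒       
▓▓▒▒▓▓▒▒▓▓▒▒▓▓▒▒▓▓▒▒▓▓▒▒▓▓▒▒▓       
▓▓▒▒▓▓▒▒▓▓▒▒▓▓▒▒▓▓▒▒▓▓▒▒▓▓▒▒▓       
                                    
                                    
                                    
                                    
                                    
                                    
                                    
                                    
                                    
                                    


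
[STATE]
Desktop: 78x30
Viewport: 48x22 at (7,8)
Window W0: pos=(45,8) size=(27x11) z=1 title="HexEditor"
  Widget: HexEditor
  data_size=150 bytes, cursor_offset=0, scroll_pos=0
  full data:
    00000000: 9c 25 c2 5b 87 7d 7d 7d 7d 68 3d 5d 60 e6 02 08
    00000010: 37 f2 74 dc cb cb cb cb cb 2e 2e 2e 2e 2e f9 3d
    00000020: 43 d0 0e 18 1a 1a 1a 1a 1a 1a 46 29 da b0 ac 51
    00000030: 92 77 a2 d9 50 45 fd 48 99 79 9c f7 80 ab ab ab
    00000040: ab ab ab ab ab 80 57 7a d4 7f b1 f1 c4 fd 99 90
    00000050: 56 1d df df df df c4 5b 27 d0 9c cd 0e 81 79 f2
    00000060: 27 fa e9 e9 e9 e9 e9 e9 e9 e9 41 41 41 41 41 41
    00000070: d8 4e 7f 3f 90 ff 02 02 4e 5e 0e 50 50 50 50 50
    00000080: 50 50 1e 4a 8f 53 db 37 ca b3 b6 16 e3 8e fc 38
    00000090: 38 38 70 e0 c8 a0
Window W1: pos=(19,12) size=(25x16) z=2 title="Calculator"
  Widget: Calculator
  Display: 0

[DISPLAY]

                                      ┏━━━━━━━━━
                                      ┃ HexEdito
                                      ┠─────────
                                      ┃00000000 
            ┏━━━━━━━━━━━━━━━━━━━━━━━┓ ┃00000010 
            ┃ Calculator            ┃ ┃00000020 
            ┠───────────────────────┨ ┃00000030 
            ┃                      0┃ ┃00000040 
            ┃┌───┬───┬───┬───┐      ┃ ┃00000050 
            ┃│ 7 │ 8 │ 9 │ ÷ │      ┃ ┃00000060 
            ┃├───┼───┼───┼───┤      ┃ ┗━━━━━━━━━
            ┃│ 4 │ 5 │ 6 │ × │      ┃           
            ┃├───┼───┼───┼───┤      ┃           
            ┃│ 1 │ 2 │ 3 │ - │      ┃           
            ┃├───┼───┼───┼───┤      ┃           
            ┃│ 0 │ . │ = │ + │      ┃           
            ┃├───┼───┼───┼───┤      ┃           
            ┃│ C │ MC│ MR│ M+│      ┃           
            ┃└───┴───┴───┴───┘      ┃           
            ┗━━━━━━━━━━━━━━━━━━━━━━━┛           
                                                
                                                


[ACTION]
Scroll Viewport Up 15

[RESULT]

                                                
                                                
                                                
                                                
                                                
                                                
                                                
                                                
                                      ┏━━━━━━━━━
                                      ┃ HexEdito
                                      ┠─────────
                                      ┃00000000 
            ┏━━━━━━━━━━━━━━━━━━━━━━━┓ ┃00000010 
            ┃ Calculator            ┃ ┃00000020 
            ┠───────────────────────┨ ┃00000030 
            ┃                      0┃ ┃00000040 
            ┃┌───┬───┬───┬───┐      ┃ ┃00000050 
            ┃│ 7 │ 8 │ 9 │ ÷ │      ┃ ┃00000060 
            ┃├───┼───┼───┼───┤      ┃ ┗━━━━━━━━━
            ┃│ 4 │ 5 │ 6 │ × │      ┃           
            ┃├───┼───┼───┼───┤      ┃           
            ┃│ 1 │ 2 │ 3 │ - │      ┃           


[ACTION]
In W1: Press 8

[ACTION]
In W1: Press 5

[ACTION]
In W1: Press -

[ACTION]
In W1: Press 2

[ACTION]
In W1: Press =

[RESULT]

                                                
                                                
                                                
                                                
                                                
                                                
                                                
                                                
                                      ┏━━━━━━━━━
                                      ┃ HexEdito
                                      ┠─────────
                                      ┃00000000 
            ┏━━━━━━━━━━━━━━━━━━━━━━━┓ ┃00000010 
            ┃ Calculator            ┃ ┃00000020 
            ┠───────────────────────┨ ┃00000030 
            ┃                     83┃ ┃00000040 
            ┃┌───┬───┬───┬───┐      ┃ ┃00000050 
            ┃│ 7 │ 8 │ 9 │ ÷ │      ┃ ┃00000060 
            ┃├───┼───┼───┼───┤      ┃ ┗━━━━━━━━━
            ┃│ 4 │ 5 │ 6 │ × │      ┃           
            ┃├───┼───┼───┼───┤      ┃           
            ┃│ 1 │ 2 │ 3 │ - │      ┃           


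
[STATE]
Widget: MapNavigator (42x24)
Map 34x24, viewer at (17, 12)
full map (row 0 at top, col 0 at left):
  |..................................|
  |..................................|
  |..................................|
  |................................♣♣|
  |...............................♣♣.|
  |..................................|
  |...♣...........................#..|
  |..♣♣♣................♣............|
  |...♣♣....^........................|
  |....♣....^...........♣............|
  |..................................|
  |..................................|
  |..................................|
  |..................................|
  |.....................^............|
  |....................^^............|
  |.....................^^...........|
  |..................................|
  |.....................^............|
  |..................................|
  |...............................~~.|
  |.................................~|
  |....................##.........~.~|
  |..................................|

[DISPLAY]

    ..................................    
    ..................................    
    ..................................    
    ................................♣♣    
    ...............................♣♣.    
    ..................................    
    ...♣...........................#..    
    ..♣♣♣................♣............    
    ...♣♣....^........................    
    ....♣....^...........♣............    
    ..................................    
    ..................................    
    .................@................    
    ..................................    
    .....................^............    
    ....................^^............    
    .....................^^...........    
    ..................................    
    .....................^............    
    ..................................    
    ...............................~~.    
    .................................~    
    ....................##.........~.~    
    ..................................    


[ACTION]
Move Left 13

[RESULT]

                 .........................
                 .........................
                 .........................
                 .........................
                 .........................
                 .........................
                 ...♣.....................
                 ..♣♣♣................♣...
                 ...♣♣....^...............
                 ....♣....^...........♣...
                 .........................
                 .........................
                 ....@....................
                 .........................
                 .....................^...
                 ....................^^...
                 .....................^^..
                 .........................
                 .....................^...
                 .........................
                 .........................
                 .........................
                 ....................##...
                 .........................


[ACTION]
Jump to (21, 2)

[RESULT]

                                          
                                          
                                          
                                          
                                          
                                          
                                          
                                          
                                          
                                          
..................................        
..................................        
.....................@............        
................................♣♣        
...............................♣♣.        
..................................        
...♣...........................#..        
..♣♣♣................♣............        
...♣♣....^........................        
....♣....^...........♣............        
..................................        
..................................        
..................................        
..................................        


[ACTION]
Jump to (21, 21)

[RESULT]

....♣....^...........♣............        
..................................        
..................................        
..................................        
..................................        
.....................^............        
....................^^............        
.....................^^...........        
..................................        
.....................^............        
..................................        
...............................~~.        
.....................@...........~        
....................##.........~.~        
..................................        
                                          
                                          
                                          
                                          
                                          
                                          
                                          
                                          
                                          
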